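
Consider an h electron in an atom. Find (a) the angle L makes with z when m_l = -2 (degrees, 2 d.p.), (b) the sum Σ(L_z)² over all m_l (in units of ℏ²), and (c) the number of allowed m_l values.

θ(m_l=-2) ≈ 111.42°; Σ(L_z)² = 110 ℏ²; 11 values

An h state has l = 5.
For m_l = -2: cos θ = -2/√30, θ ≈ 111.42°.
Σ m_l² = 110, so Σ(L_z)² = 110 ℏ².
There are 2l+1 = 11 values of m_l.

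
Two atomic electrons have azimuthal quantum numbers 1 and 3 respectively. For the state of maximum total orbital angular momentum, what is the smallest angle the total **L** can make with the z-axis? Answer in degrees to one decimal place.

Angular momentum addition gives L = |l₁ − l₂|, …, l₁ + l₂.
So L can be 2, 3, 4.
The maximum is L = 4, with |L_tot| = ℏ√(4·5) = 2√5 ℏ.
The minimum angle with z is arccos(4/√20) ≈ 26.6°.

θ_min ≈ 26.6°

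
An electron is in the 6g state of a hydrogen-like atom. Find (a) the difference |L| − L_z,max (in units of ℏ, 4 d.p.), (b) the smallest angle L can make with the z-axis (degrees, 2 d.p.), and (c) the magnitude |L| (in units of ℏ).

|L|−L_z,max ≈ 0.4721ℏ; θ_min ≈ 26.57°; |L| = 2√5 ℏ ≈ 4.472ℏ

The 6g subshell has l = 4.
|L| − L_z,max = (2√5 − 4)ℏ ≈ 0.4721ℏ.
cos θ_min = 4/√20, so θ_min ≈ 26.57°.
|L| = ℏ√(4·5) = 2√5 ℏ ≈ 4.472ℏ.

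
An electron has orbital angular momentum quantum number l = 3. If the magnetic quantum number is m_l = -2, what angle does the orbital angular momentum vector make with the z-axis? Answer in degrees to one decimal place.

θ ≈ 125.3°

|L|² = l(l+1)ℏ² = 12ℏ², so |L| = 2√3 ℏ.
L_z = m_l ℏ = −2ℏ.
cos θ = L_z/|L| = -2/√12, so θ ≈ 125.3°.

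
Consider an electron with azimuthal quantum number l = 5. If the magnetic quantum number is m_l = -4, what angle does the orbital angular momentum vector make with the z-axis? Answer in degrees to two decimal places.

θ ≈ 136.91°

|L|² = l(l+1)ℏ² = 30ℏ², so |L| = √30 ℏ.
L_z = m_l ℏ = −4ℏ.
cos θ = L_z/|L| = -4/√30, so θ ≈ 136.91°.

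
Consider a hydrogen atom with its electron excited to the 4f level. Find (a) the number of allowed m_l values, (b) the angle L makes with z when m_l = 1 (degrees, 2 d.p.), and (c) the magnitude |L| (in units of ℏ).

The 4f level has l = 3.
There are 2l+1 = 7 values of m_l.
For m_l = 1: cos θ = 1/√12, θ ≈ 73.22°.
|L| = ℏ√(3·4) = 2√3 ℏ ≈ 3.464ℏ.

7 values; θ(m_l=1) ≈ 73.22°; |L| = 2√3 ℏ ≈ 3.464ℏ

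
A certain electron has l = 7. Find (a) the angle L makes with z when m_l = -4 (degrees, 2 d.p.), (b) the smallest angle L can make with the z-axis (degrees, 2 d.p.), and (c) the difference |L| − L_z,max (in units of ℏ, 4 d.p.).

For m_l = -4: cos θ = -4/√56, θ ≈ 122.31°.
cos θ_min = 7/√56, so θ_min ≈ 20.70°.
|L| − L_z,max = (2√14 − 7)ℏ ≈ 0.4833ℏ.

θ(m_l=-4) ≈ 122.31°; θ_min ≈ 20.70°; |L|−L_z,max ≈ 0.4833ℏ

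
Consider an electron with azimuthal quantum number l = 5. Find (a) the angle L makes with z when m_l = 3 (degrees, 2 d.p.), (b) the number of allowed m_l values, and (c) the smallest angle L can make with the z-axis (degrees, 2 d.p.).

θ(m_l=3) ≈ 56.79°; 11 values; θ_min ≈ 24.09°

For m_l = 3: cos θ = 3/√30, θ ≈ 56.79°.
There are 2l+1 = 11 values of m_l.
cos θ_min = 5/√30, so θ_min ≈ 24.09°.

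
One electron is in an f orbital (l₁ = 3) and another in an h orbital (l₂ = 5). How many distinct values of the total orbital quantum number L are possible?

7

Angular momentum addition gives L = |l₁ − l₂|, …, l₁ + l₂.
L ∈ {2, 3, 4, 5, 6, 7, 8}.
That is 7 values.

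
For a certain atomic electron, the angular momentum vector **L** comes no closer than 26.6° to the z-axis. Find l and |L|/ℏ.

cos²θ_min = l/(l+1) = 0.7995.
Solving: l = 4.
Then |L| = ℏ√(4·5) = 2√5 ℏ.

l = 4, |L| = 2√5 ℏ ≈ 4.472ℏ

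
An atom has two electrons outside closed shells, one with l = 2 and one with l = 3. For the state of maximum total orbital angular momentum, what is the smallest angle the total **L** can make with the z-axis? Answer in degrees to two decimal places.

Angular momentum addition gives L = |l₁ − l₂|, …, l₁ + l₂.
Allowed values: L = 1, 2, 3, 4, 5.
The maximum is L = 5, with |L_tot| = ℏ√(5·6) = √30 ℏ.
The minimum angle with z is arccos(5/√30) ≈ 24.09°.

θ_min ≈ 24.09°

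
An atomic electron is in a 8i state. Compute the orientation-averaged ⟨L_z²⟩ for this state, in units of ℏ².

⟨L_z²⟩ = 14 ℏ²

The 8i subshell has l = 6.
m_l runs from −6 to 6, i.e. {-6, -5, -4, -3, -2, -1, 0, 1, 2, 3, 4, 5, 6}.
⟨L_z²⟩ = ℏ²·(Σ m_l²)/(2l+1) = ℏ²·182/13 = 14ℏ².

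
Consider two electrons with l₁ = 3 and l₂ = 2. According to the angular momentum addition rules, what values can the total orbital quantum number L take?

The total orbital quantum number L ranges from |l₁ − l₂| to l₁ + l₂ in integer steps.
Allowed values: L = 1, 2, 3, 4, 5.

L = 1, 2, 3, 4, 5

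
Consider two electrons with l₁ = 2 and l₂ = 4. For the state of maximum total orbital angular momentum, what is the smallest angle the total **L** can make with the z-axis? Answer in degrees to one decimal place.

θ_min ≈ 22.2°

By the triangle rule, |l₁ − l₂| ≤ L ≤ l₁ + l₂.
Allowed values: L = 2, 3, 4, 5, 6.
The maximum is L = 6, with |L_tot| = ℏ√(6·7) = √42 ℏ.
The minimum angle with z is arccos(6/√42) ≈ 22.2°.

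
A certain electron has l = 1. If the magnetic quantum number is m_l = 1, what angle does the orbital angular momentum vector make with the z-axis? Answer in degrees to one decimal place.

θ ≈ 45.0°

|L|² = l(l+1)ℏ² = 2ℏ², so |L| = √2 ℏ.
L_z = m_l ℏ = 1ℏ.
cos θ = L_z/|L| = 1/√2, so θ ≈ 45.0°.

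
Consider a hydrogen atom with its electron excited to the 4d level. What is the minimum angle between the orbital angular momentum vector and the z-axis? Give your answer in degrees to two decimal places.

The 4d level has l = 2.
|L|² = l(l+1)ℏ² = 6ℏ², so |L| = √6 ℏ.
The smallest angle corresponds to the largest L_z, i.e. m_l = l = 2, giving L_z = 2ℏ.
cos θ_min = 2/√6, so θ_min ≈ 35.26°.

θ_min ≈ 35.26°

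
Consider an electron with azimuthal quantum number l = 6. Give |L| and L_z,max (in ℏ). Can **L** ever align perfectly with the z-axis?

|L| = √42 ℏ ≈ 6.4807ℏ, while L_z,max = lℏ = 6ℏ.
Since |L| > L_z,max, the vector can never point exactly along z; the closest it comes is θ_min = arccos(6/√42) ≈ 22.2°.

No: L_z,max = 6ℏ < |L| = √42 ℏ ≈ 6.481ℏ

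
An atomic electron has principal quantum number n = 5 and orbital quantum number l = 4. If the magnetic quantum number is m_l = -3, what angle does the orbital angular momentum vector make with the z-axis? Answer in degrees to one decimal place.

θ ≈ 132.1°

|L| = √(l(l+1)) ℏ = 2√5 ℏ.
L_z = m_l ℏ = −3ℏ.
cos θ = L_z/|L| = -3/√20, so θ ≈ 132.1°.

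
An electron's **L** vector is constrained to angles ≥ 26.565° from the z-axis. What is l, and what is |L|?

l = 4, |L| = 2√5 ℏ ≈ 4.472ℏ

cos θ_min = l/√(l(l+1)) = √(l/(l+1)), so l/(l+1) = cos²(26.565°) = 0.8000.
Thus l = 0.8000/(1 − 0.8000) ≈ 4.
Then |L| = ℏ√(4·5) = 2√5 ℏ.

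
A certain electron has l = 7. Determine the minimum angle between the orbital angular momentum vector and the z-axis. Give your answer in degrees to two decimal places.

|L| = ℏ√(l(l+1)) = 2√14 ℏ.
The smallest angle corresponds to the largest L_z, i.e. m_l = l = 7, giving L_z = 7ℏ.
cos θ_min = 7/√56, so θ_min ≈ 20.70°.

θ_min ≈ 20.70°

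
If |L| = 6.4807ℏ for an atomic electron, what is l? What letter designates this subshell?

|L| = ℏ√(l(l+1)), so l(l+1) = 42.
The positive root is l = 6.

l = 6 (i orbital)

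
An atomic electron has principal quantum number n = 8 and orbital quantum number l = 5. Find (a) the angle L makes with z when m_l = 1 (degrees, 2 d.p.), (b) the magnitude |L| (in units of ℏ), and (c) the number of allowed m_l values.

For m_l = 1: cos θ = 1/√30, θ ≈ 79.48°.
|L| = ℏ√(5·6) = √30 ℏ ≈ 5.477ℏ.
There are 2l+1 = 11 values of m_l.

θ(m_l=1) ≈ 79.48°; |L| = √30 ℏ ≈ 5.477ℏ; 11 values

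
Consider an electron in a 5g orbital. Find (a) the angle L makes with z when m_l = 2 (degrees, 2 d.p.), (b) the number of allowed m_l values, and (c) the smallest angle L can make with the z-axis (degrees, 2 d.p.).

The 5g subshell has l = 4.
For m_l = 2: cos θ = 2/√20, θ ≈ 63.43°.
There are 2l+1 = 9 values of m_l.
cos θ_min = 4/√20, so θ_min ≈ 26.57°.

θ(m_l=2) ≈ 63.43°; 9 values; θ_min ≈ 26.57°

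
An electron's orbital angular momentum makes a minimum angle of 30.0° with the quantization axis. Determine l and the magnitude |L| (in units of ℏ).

cos²θ_min = l/(l+1) = 0.7500.
Solving: l = 3.
Then |L| = ℏ√(3·4) = 2√3 ℏ.

l = 3, |L| = 2√3 ℏ ≈ 3.464ℏ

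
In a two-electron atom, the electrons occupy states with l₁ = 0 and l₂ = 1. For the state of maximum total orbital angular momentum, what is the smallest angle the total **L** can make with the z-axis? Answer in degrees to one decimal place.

θ_min ≈ 45.0°

L runs from |0 − 1| = 1 to 0 + 1 = 1.
L ∈ {1}.
The maximum is L = 1, with |L_tot| = ℏ√(1·2) = √2 ℏ.
The minimum angle with z is arccos(1/√2) ≈ 45.0°.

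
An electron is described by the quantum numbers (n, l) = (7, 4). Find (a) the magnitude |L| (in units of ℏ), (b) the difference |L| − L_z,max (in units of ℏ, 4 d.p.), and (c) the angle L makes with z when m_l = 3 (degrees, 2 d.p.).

|L| = ℏ√(4·5) = 2√5 ℏ ≈ 4.472ℏ.
|L| − L_z,max = (2√5 − 4)ℏ ≈ 0.4721ℏ.
For m_l = 3: cos θ = 3/√20, θ ≈ 47.87°.

|L| = 2√5 ℏ ≈ 4.472ℏ; |L|−L_z,max ≈ 0.4721ℏ; θ(m_l=3) ≈ 47.87°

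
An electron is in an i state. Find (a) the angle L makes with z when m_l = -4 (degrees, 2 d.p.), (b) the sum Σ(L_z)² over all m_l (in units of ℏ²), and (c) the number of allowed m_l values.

θ(m_l=-4) ≈ 128.11°; Σ(L_z)² = 182 ℏ²; 13 values

The letter i corresponds to l = 6.
For m_l = -4: cos θ = -4/√42, θ ≈ 128.11°.
Σ m_l² = 182, so Σ(L_z)² = 182 ℏ².
There are 2l+1 = 13 values of m_l.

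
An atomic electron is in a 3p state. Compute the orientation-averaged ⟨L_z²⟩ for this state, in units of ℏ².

⟨L_z²⟩ = 0.6667 ℏ²

3p means n = 3, l = 1.
m_l runs from −1 to 1, i.e. {-1, 0, 1}.
Average of L_z² over 3 states: 2/3 ℏ² = 0.6667 ℏ².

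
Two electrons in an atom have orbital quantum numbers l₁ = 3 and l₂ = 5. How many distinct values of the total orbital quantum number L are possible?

L runs from |3 − 5| = 2 to 3 + 5 = 8.
Allowed values: L = 2, 3, 4, 5, 6, 7, 8.
That is 7 values.

7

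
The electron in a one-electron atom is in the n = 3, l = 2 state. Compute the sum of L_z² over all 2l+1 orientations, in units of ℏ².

m_l runs from −2 to 2, i.e. {-2, -1, 0, 1, 2}.
Σ m_l² = l(l+1)(2l+1)/3 = 2·3·5/3 = 10.

Σ(L_z)² = 10 ℏ²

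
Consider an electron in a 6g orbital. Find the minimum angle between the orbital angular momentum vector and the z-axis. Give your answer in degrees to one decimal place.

For 6g, l = 4.
|L| = ℏ√(l(l+1)) = 2√5 ℏ.
The smallest angle corresponds to the largest L_z, i.e. m_l = l = 4, giving L_z = 4ℏ.
cos θ_min = 4/√20, so θ_min ≈ 26.6°.

θ_min ≈ 26.6°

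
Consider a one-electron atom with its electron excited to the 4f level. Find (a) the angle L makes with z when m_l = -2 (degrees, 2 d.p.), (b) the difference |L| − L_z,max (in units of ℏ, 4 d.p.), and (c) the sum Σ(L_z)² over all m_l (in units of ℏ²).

The 4f level has l = 3.
For m_l = -2: cos θ = -2/√12, θ ≈ 125.26°.
|L| − L_z,max = (2√3 − 3)ℏ ≈ 0.4641ℏ.
Σ m_l² = 28, so Σ(L_z)² = 28 ℏ².

θ(m_l=-2) ≈ 125.26°; |L|−L_z,max ≈ 0.4641ℏ; Σ(L_z)² = 28 ℏ²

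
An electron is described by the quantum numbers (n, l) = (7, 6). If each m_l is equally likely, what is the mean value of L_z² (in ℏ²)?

⟨L_z²⟩ = 14 ℏ²

The allowed m_l values are -6, -5, -4, -3, -2, -1, 0, 1, 2, 3, 4, 5, 6.
⟨L_z²⟩ = ℏ²·l(l+1)/3 = 14ℏ².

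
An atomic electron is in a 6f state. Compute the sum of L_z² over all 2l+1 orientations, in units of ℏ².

For 6f, l = 3.
m_l runs from −3 to 3, i.e. {-3, -2, -1, 0, 1, 2, 3}.
Summing m² from −3 to 3: Σ m_l² = 28.

Σ(L_z)² = 28 ℏ²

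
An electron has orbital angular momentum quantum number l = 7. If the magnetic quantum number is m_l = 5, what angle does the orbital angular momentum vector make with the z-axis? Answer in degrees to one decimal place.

|L| = ℏ√(l(l+1)) = 2√14 ℏ.
L_z = m_l ℏ = 5ℏ.
cos θ = L_z/|L| = 5/√56, so θ ≈ 48.1°.

θ ≈ 48.1°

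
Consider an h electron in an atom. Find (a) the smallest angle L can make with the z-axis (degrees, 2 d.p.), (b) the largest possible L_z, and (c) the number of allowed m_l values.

θ_min ≈ 24.09°; L_z,max = 5ℏ; 11 values

An h state has l = 5.
cos θ_min = 5/√30, so θ_min ≈ 24.09°.
L_z,max = lℏ = 5ℏ.
There are 2l+1 = 11 values of m_l.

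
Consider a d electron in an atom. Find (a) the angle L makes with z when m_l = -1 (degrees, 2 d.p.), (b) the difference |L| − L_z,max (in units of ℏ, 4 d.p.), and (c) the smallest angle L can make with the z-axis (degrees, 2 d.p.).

θ(m_l=-1) ≈ 114.09°; |L|−L_z,max ≈ 0.4495ℏ; θ_min ≈ 35.26°

A d state has l = 2.
For m_l = -1: cos θ = -1/√6, θ ≈ 114.09°.
|L| − L_z,max = (√6 − 2)ℏ ≈ 0.4495ℏ.
cos θ_min = 2/√6, so θ_min ≈ 35.26°.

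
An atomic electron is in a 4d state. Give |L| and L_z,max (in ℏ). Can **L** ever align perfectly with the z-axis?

No: L_z,max = 2ℏ < |L| = √6 ℏ ≈ 2.449ℏ

The 4d subshell has l = 2.
|L| = √6 ℏ ≈ 2.4495ℏ, while L_z,max = lℏ = 2ℏ.
Since |L| > L_z,max, the vector can never point exactly along z; the closest it comes is θ_min = arccos(2/√6) ≈ 35.3°.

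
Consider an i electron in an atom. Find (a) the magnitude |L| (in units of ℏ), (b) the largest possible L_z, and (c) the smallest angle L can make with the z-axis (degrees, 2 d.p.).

|L| = √42 ℏ ≈ 6.481ℏ; L_z,max = 6ℏ; θ_min ≈ 22.21°

For an i orbital, l = 6.
|L| = ℏ√(6·7) = √42 ℏ ≈ 6.481ℏ.
L_z,max = lℏ = 6ℏ.
cos θ_min = 6/√42, so θ_min ≈ 22.21°.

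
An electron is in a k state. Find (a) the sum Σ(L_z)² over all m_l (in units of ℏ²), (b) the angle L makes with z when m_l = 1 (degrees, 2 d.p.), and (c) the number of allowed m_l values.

For a k orbital, l = 7.
Σ m_l² = 280, so Σ(L_z)² = 280 ℏ².
For m_l = 1: cos θ = 1/√56, θ ≈ 82.32°.
There are 2l+1 = 15 values of m_l.

Σ(L_z)² = 280 ℏ²; θ(m_l=1) ≈ 82.32°; 15 values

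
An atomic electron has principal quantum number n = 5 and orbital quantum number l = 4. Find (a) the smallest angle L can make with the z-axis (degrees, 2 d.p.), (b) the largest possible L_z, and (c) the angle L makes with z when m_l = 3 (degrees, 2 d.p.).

cos θ_min = 4/√20, so θ_min ≈ 26.57°.
L_z,max = lℏ = 4ℏ.
For m_l = 3: cos θ = 3/√20, θ ≈ 47.87°.

θ_min ≈ 26.57°; L_z,max = 4ℏ; θ(m_l=3) ≈ 47.87°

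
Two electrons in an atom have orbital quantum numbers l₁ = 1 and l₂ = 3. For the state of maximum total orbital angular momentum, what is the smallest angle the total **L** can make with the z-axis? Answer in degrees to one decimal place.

The total orbital quantum number L ranges from |l₁ − l₂| to l₁ + l₂ in integer steps.
Allowed values: L = 2, 3, 4.
The maximum is L = 4, with |L_tot| = ℏ√(4·5) = 2√5 ℏ.
The minimum angle with z is arccos(4/√20) ≈ 26.6°.

θ_min ≈ 26.6°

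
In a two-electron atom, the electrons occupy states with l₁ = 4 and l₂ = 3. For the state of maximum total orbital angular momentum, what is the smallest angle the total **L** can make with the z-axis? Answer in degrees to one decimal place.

The total orbital quantum number L ranges from |l₁ − l₂| to l₁ + l₂ in integer steps.
So L can be 1, 2, 3, 4, 5, 6, 7.
The maximum is L = 7, with |L_tot| = ℏ√(7·8) = 2√14 ℏ.
The minimum angle with z is arccos(7/√56) ≈ 20.7°.

θ_min ≈ 20.7°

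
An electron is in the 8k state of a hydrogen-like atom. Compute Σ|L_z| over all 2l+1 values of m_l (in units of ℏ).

Σ|L_z| = 56 ℏ

8k means n = 8, l = 7.
The allowed m_l values are -7, -6, -5, -4, -3, -2, -1, 0, 1, 2, 3, 4, 5, 6, 7.
Σ|m_l| = 2(1+2+…+7) = 56.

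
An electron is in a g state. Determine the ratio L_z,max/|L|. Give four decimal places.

For a g orbital, l = 4.
|L| = 2√5 ℏ ≈ 4.4721ℏ, while L_z,max = lℏ = 4ℏ.
L_z,max/|L| = 4/√20 = 0.8944.

L_z,max/|L| = 0.8944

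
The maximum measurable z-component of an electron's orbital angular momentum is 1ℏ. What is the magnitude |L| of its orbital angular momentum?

The maximum L_z equals lℏ, giving l = 1.
|L| = ℏ√(l(l+1)) = √2 ℏ.

|L| = √2 ℏ ≈ 1.414ℏ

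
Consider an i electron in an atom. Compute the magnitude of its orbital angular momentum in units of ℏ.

An i state has l = 6.
|L| = ℏ√(l(l+1)) = ℏ√(6·7) = √42 ℏ

|L| = √42 ℏ ≈ 6.481ℏ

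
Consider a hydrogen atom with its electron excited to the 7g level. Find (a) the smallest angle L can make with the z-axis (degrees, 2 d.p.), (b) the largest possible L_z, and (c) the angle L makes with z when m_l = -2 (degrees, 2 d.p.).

The 7g level has l = 4.
cos θ_min = 4/√20, so θ_min ≈ 26.57°.
L_z,max = lℏ = 4ℏ.
For m_l = -2: cos θ = -2/√20, θ ≈ 116.57°.

θ_min ≈ 26.57°; L_z,max = 4ℏ; θ(m_l=-2) ≈ 116.57°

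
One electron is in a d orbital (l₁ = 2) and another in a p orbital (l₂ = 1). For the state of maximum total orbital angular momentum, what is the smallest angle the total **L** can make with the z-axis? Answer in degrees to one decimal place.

θ_min ≈ 30.0°

Angular momentum addition gives L = |l₁ − l₂|, …, l₁ + l₂.
Allowed values: L = 1, 2, 3.
The maximum is L = 3, with |L_tot| = ℏ√(3·4) = 2√3 ℏ.
The minimum angle with z is arccos(3/√12) ≈ 30.0°.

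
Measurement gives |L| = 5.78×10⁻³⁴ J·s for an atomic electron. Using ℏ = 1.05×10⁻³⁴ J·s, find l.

l = 5

In units of ℏ, |L| ≈ 5.505.
l(l+1) ≈ 5.505² ≈ 30.30, so l = 5.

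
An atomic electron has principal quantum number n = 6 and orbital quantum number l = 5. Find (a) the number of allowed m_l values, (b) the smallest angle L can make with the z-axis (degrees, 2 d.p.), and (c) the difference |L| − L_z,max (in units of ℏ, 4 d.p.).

11 values; θ_min ≈ 24.09°; |L|−L_z,max ≈ 0.4772ℏ

There are 2l+1 = 11 values of m_l.
cos θ_min = 5/√30, so θ_min ≈ 24.09°.
|L| − L_z,max = (√30 − 5)ℏ ≈ 0.4772ℏ.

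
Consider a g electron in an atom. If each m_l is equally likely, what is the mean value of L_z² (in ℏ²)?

⟨L_z²⟩ = 6.667 ℏ²

The letter g corresponds to l = 4.
m_l ∈ {-4, -3, -2, -1, 0, 1, 2, 3, 4}.
Average of L_z² over 9 states: 60/9 ℏ² = 6.667 ℏ².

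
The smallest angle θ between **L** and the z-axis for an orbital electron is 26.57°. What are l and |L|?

l = 4, |L| = 2√5 ℏ ≈ 4.472ℏ

cos θ_min = l/√(l(l+1)) = √(l/(l+1)), so l/(l+1) = cos²(26.57°) = 0.7999.
l = cos²θ/sin²θ ≈ 4.
Then |L| = ℏ√(4·5) = 2√5 ℏ.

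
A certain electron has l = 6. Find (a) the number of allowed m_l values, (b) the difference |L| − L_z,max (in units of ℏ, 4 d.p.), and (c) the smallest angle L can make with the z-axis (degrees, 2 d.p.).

There are 2l+1 = 13 values of m_l.
|L| − L_z,max = (√42 − 6)ℏ ≈ 0.4807ℏ.
cos θ_min = 6/√42, so θ_min ≈ 22.21°.

13 values; |L|−L_z,max ≈ 0.4807ℏ; θ_min ≈ 22.21°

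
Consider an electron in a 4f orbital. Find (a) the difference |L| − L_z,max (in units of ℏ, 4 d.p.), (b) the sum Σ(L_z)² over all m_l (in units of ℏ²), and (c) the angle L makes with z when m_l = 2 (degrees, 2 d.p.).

|L|−L_z,max ≈ 0.4641ℏ; Σ(L_z)² = 28 ℏ²; θ(m_l=2) ≈ 54.74°

For 4f, l = 3.
|L| − L_z,max = (2√3 − 3)ℏ ≈ 0.4641ℏ.
Σ m_l² = 28, so Σ(L_z)² = 28 ℏ².
For m_l = 2: cos θ = 2/√12, θ ≈ 54.74°.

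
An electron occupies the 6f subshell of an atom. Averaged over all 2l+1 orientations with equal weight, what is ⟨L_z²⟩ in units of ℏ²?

⟨L_z²⟩ = 4 ℏ²

The 6f subshell has l = 3.
m_l ∈ {-3, -2, -1, 0, 1, 2, 3}.
Average of L_z² over 7 states: 28/7 ℏ² = 4 ℏ².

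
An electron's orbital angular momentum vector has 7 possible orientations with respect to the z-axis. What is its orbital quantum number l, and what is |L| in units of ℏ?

Since there are 2l+1 = 7 values of m_l, l = 3.
|L| = ℏ√(l(l+1)) = ℏ√(3·4) = 2√3 ℏ.

l = 3, |L| = 2√3 ℏ ≈ 3.464ℏ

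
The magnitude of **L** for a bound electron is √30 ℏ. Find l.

Since |L|² = l(l+1)ℏ², l(l+1) = 30.
The positive root is l = 5.

l = 5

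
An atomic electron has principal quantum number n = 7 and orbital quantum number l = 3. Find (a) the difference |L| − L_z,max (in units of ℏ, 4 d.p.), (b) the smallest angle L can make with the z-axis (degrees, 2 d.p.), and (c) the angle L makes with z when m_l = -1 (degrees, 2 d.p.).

|L| − L_z,max = (2√3 − 3)ℏ ≈ 0.4641ℏ.
cos θ_min = 3/√12, so θ_min ≈ 30.00°.
For m_l = -1: cos θ = -1/√12, θ ≈ 106.78°.

|L|−L_z,max ≈ 0.4641ℏ; θ_min ≈ 30.00°; θ(m_l=-1) ≈ 106.78°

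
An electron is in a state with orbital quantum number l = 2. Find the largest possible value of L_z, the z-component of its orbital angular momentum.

L_z,max = 2ℏ

L_z = m_l ℏ with m_l ∈ {−2, …, 2}; the maximum is m_l = 2.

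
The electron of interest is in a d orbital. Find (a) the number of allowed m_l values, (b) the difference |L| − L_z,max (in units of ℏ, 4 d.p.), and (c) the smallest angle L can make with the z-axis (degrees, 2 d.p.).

5 values; |L|−L_z,max ≈ 0.4495ℏ; θ_min ≈ 35.26°

The letter d corresponds to l = 2.
There are 2l+1 = 5 values of m_l.
|L| − L_z,max = (√6 − 2)ℏ ≈ 0.4495ℏ.
cos θ_min = 2/√6, so θ_min ≈ 35.26°.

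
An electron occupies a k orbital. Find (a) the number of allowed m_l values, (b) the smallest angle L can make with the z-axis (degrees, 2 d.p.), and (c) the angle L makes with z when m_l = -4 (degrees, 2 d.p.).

15 values; θ_min ≈ 20.70°; θ(m_l=-4) ≈ 122.31°

The letter k corresponds to l = 7.
There are 2l+1 = 15 values of m_l.
cos θ_min = 7/√56, so θ_min ≈ 20.70°.
For m_l = -4: cos θ = -4/√56, θ ≈ 122.31°.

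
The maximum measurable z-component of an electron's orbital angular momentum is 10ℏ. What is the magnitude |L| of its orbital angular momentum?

|L| = √110 ℏ ≈ 10.488ℏ

The maximum L_z equals lℏ, giving l = 10.
|L| = √(l(l+1)) ℏ = √110 ℏ.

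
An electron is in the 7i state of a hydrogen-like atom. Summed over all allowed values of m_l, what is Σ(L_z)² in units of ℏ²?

The 7i subshell has l = 6.
m_l runs from −6 to 6, i.e. {-6, -5, -4, -3, -2, -1, 0, 1, 2, 3, 4, 5, 6}.
Summing m² from −6 to 6: Σ m_l² = 182.

Σ(L_z)² = 182 ℏ²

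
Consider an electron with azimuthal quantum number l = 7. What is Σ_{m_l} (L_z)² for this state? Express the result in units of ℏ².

The allowed m_l values are -7, -6, -5, -4, -3, -2, -1, 0, 1, 2, 3, 4, 5, 6, 7.
Σ m_l² = l(l+1)(2l+1)/3 = 7·8·15/3 = 280.

Σ(L_z)² = 280 ℏ²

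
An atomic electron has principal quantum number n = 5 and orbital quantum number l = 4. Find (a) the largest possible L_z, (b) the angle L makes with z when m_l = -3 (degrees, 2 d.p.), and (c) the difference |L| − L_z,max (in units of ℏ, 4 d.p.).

L_z,max = lℏ = 4ℏ.
For m_l = -3: cos θ = -3/√20, θ ≈ 132.13°.
|L| − L_z,max = (2√5 − 4)ℏ ≈ 0.4721ℏ.

L_z,max = 4ℏ; θ(m_l=-3) ≈ 132.13°; |L|−L_z,max ≈ 0.4721ℏ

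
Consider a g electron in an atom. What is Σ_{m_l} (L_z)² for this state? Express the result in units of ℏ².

Σ(L_z)² = 60 ℏ²

The letter g corresponds to l = 4.
m_l ∈ {-4, -3, -2, -1, 0, 1, 2, 3, 4}.
Summing m² from −4 to 4: Σ m_l² = 60.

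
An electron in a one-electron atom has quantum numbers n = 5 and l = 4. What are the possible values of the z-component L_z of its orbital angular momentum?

L_z ∈ {−4ℏ, −3ℏ, −2ℏ, −ℏ, 0, ℏ, 2ℏ, 3ℏ, 4ℏ}

L_z = m_l ℏ with m_l ranging from −l to +l in integer steps.
For l = 4: m_l ∈ {-4, -3, -2, -1, 0, 1, 2, 3, 4}.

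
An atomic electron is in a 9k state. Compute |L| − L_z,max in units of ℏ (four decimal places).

|L| − L_z,max ≈ 0.4833ℏ

For 9k, l = 7.
|L| = 2√14 ℏ ≈ 7.4833ℏ, while L_z,max = lℏ = 7ℏ.
The difference is (2√14 − 7)ℏ ≈ 0.4833ℏ.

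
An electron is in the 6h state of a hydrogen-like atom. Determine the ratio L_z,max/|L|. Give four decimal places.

6h means n = 6, l = 5.
|L| = √30 ℏ ≈ 5.4772ℏ, while L_z,max = lℏ = 5ℏ.
L_z,max/|L| = 5/√30 = 0.9129.

L_z,max/|L| = 0.9129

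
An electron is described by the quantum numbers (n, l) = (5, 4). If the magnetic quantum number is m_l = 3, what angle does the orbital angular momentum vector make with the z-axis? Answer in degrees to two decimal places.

|L| = ℏ√(l(l+1)) = 2√5 ℏ.
L_z = m_l ℏ = 3ℏ.
cos θ = L_z/|L| = 3/√20, so θ ≈ 47.87°.

θ ≈ 47.87°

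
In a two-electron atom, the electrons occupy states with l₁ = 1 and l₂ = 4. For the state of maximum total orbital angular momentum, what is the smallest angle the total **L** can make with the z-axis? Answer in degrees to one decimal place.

θ_min ≈ 24.1°

By the triangle rule, |l₁ − l₂| ≤ L ≤ l₁ + l₂.
L ∈ {3, 4, 5}.
The maximum is L = 5, with |L_tot| = ℏ√(5·6) = √30 ℏ.
The minimum angle with z is arccos(5/√30) ≈ 24.1°.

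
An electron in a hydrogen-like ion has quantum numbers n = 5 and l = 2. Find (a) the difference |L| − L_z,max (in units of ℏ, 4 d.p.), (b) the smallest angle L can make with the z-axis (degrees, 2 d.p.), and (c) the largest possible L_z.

|L| − L_z,max = (√6 − 2)ℏ ≈ 0.4495ℏ.
cos θ_min = 2/√6, so θ_min ≈ 35.26°.
L_z,max = lℏ = 2ℏ.

|L|−L_z,max ≈ 0.4495ℏ; θ_min ≈ 35.26°; L_z,max = 2ℏ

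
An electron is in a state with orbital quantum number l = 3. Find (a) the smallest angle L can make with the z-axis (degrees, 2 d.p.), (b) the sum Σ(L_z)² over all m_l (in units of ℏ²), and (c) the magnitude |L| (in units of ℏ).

θ_min ≈ 30.00°; Σ(L_z)² = 28 ℏ²; |L| = 2√3 ℏ ≈ 3.464ℏ

cos θ_min = 3/√12, so θ_min ≈ 30.00°.
Σ m_l² = 28, so Σ(L_z)² = 28 ℏ².
|L| = ℏ√(3·4) = 2√3 ℏ ≈ 3.464ℏ.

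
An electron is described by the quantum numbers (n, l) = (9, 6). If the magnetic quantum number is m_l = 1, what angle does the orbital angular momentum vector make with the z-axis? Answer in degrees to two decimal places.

|L|² = l(l+1)ℏ² = 42ℏ², so |L| = √42 ℏ.
L_z = m_l ℏ = 1ℏ.
cos θ = L_z/|L| = 1/√42, so θ ≈ 81.12°.

θ ≈ 81.12°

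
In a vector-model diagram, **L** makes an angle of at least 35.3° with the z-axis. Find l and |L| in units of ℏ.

l = 2, |L| = √6 ℏ ≈ 2.449ℏ

cos θ_min = l/√(l(l+1)) = √(l/(l+1)), so l/(l+1) = cos²(35.3°) = 0.6661.
Solving: l = 2.
Then |L| = ℏ√(2·3) = √6 ℏ.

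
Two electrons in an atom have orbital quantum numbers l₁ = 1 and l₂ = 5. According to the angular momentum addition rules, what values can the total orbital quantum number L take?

L = 4, 5, 6

L runs from |1 − 5| = 4 to 1 + 5 = 6.
Allowed values: L = 4, 5, 6.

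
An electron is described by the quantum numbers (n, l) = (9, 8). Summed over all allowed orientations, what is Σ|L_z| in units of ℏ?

Σ|L_z| = 72 ℏ

m_l runs from −8 to 8, i.e. {-8, -7, -6, -5, -4, -3, -2, -1, 0, 1, 2, 3, 4, 5, 6, 7, 8}.
Σ|m_l| = 2·8(8+1)/2 = 72.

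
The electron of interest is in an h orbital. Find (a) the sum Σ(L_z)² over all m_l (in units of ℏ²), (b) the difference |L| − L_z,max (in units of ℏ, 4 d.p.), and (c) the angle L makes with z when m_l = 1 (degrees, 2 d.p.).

An h state has l = 5.
Σ m_l² = 110, so Σ(L_z)² = 110 ℏ².
|L| − L_z,max = (√30 − 5)ℏ ≈ 0.4772ℏ.
For m_l = 1: cos θ = 1/√30, θ ≈ 79.48°.

Σ(L_z)² = 110 ℏ²; |L|−L_z,max ≈ 0.4772ℏ; θ(m_l=1) ≈ 79.48°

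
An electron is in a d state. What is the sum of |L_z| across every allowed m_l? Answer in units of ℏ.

Σ|L_z| = 6 ℏ

A d state has l = 2.
m_l runs from −2 to 2, i.e. {-2, -1, 0, 1, 2}.
Σ|m_l| = 2(1+2+…+2) = 6.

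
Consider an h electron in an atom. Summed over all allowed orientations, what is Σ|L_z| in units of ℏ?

Σ|L_z| = 30 ℏ

H corresponds to l = 5.
m_l ∈ {-5, -4, -3, -2, -1, 0, 1, 2, 3, 4, 5}.
Σ|m_l| = 2(1+2+…+5) = 30.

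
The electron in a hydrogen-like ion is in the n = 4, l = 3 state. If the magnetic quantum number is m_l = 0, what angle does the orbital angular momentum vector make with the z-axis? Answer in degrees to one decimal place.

θ ≈ 90.0°

|L| = √(l(l+1)) ℏ = 2√3 ℏ.
L_z = m_l ℏ = 0ℏ.
cos θ = L_z/|L| = 0/√12, so θ ≈ 90.0°.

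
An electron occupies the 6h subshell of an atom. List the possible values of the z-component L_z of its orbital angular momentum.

L_z ∈ {−5ℏ, −4ℏ, −3ℏ, −2ℏ, −ℏ, 0, ℏ, 2ℏ, 3ℏ, 4ℏ, 5ℏ}

For 6h, l = 5.
L_z = m_l ℏ with m_l ranging from −l to +l in integer steps.
For l = 5: m_l ∈ {-5, -4, -3, -2, -1, 0, 1, 2, 3, 4, 5}.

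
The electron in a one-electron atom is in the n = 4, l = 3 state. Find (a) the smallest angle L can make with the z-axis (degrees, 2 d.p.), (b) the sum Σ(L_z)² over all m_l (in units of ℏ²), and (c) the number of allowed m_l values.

cos θ_min = 3/√12, so θ_min ≈ 30.00°.
Σ m_l² = 28, so Σ(L_z)² = 28 ℏ².
There are 2l+1 = 7 values of m_l.

θ_min ≈ 30.00°; Σ(L_z)² = 28 ℏ²; 7 values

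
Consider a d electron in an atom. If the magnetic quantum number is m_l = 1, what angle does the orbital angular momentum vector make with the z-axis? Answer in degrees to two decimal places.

For a d orbital, l = 2.
|L| = √(l(l+1)) ℏ = √6 ℏ.
L_z = m_l ℏ = 1ℏ.
cos θ = L_z/|L| = 1/√6, so θ ≈ 65.91°.

θ ≈ 65.91°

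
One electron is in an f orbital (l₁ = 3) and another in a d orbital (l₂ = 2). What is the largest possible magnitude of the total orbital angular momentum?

|L_tot|_max = √30 ℏ ≈ 5.477ℏ

Angular momentum addition gives L = |l₁ − l₂|, …, l₁ + l₂.
So L can be 1, 2, 3, 4, 5.
The largest magnitude corresponds to L = 5: |L_tot| = ℏ√(5·6) = √30 ℏ.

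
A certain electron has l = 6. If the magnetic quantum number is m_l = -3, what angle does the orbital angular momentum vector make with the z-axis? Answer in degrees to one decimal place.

θ ≈ 117.6°

|L|² = l(l+1)ℏ² = 42ℏ², so |L| = √42 ℏ.
L_z = m_l ℏ = −3ℏ.
cos θ = L_z/|L| = -3/√42, so θ ≈ 117.6°.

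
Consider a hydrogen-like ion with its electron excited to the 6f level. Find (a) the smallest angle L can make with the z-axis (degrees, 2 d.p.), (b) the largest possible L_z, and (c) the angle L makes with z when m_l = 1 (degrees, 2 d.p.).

θ_min ≈ 30.00°; L_z,max = 3ℏ; θ(m_l=1) ≈ 73.22°

The 6f level has l = 3.
cos θ_min = 3/√12, so θ_min ≈ 30.00°.
L_z,max = lℏ = 3ℏ.
For m_l = 1: cos θ = 1/√12, θ ≈ 73.22°.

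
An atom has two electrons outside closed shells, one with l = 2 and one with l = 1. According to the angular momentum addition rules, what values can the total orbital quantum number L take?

L = 1, 2, 3

By the triangle rule, |l₁ − l₂| ≤ L ≤ l₁ + l₂.
So L can be 1, 2, 3.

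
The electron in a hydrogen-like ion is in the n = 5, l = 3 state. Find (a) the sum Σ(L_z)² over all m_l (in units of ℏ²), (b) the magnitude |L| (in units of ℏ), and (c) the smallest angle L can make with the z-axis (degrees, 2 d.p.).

Σ m_l² = 28, so Σ(L_z)² = 28 ℏ².
|L| = ℏ√(3·4) = 2√3 ℏ ≈ 3.464ℏ.
cos θ_min = 3/√12, so θ_min ≈ 30.00°.

Σ(L_z)² = 28 ℏ²; |L| = 2√3 ℏ ≈ 3.464ℏ; θ_min ≈ 30.00°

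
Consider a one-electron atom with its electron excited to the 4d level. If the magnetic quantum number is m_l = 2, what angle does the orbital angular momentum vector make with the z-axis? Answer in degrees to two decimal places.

θ ≈ 35.26°

The 4d level has l = 2.
|L| = ℏ√(l(l+1)) = √6 ℏ.
L_z = m_l ℏ = 2ℏ.
cos θ = L_z/|L| = 2/√6, so θ ≈ 35.26°.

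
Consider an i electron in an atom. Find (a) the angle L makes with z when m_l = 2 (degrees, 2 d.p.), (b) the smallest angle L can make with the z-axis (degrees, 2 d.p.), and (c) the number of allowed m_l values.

θ(m_l=2) ≈ 72.02°; θ_min ≈ 22.21°; 13 values

I corresponds to l = 6.
For m_l = 2: cos θ = 2/√42, θ ≈ 72.02°.
cos θ_min = 6/√42, so θ_min ≈ 22.21°.
There are 2l+1 = 13 values of m_l.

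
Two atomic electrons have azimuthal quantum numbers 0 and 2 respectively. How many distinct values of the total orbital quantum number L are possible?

1

The total orbital quantum number L ranges from |l₁ − l₂| to l₁ + l₂ in integer steps.
L ∈ {2}.
That is 1 value.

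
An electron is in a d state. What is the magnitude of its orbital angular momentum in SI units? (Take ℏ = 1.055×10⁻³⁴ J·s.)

|L| = 2.584×10⁻³⁴ J·s

A d state has l = 2.
|L| = ℏ√(l(l+1)) = ℏ√(2·3) = √6 ℏ
Numerically, |L| = 2.449 × (1.055×10⁻³⁴ J·s) = 2.584×10⁻³⁴ J·s.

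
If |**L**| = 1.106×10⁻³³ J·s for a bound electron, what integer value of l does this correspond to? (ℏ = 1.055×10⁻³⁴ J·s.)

l = 10

In units of ℏ, |L| ≈ 10.483.
l(l+1) ≈ 10.483² ≈ 109.90, so l = 10.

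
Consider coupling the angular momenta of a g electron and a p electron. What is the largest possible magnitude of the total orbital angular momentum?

The total orbital quantum number L ranges from |l₁ − l₂| to l₁ + l₂ in integer steps.
L ∈ {3, 4, 5}.
The largest magnitude corresponds to L = 5: |L_tot| = ℏ√(5·6) = √30 ℏ.

|L_tot|_max = √30 ℏ ≈ 5.477ℏ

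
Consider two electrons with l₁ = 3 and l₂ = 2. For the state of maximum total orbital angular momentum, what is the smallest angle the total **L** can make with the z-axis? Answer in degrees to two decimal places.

θ_min ≈ 24.09°

By the triangle rule, |l₁ − l₂| ≤ L ≤ l₁ + l₂.
Allowed values: L = 1, 2, 3, 4, 5.
The maximum is L = 5, with |L_tot| = ℏ√(5·6) = √30 ℏ.
The minimum angle with z is arccos(5/√30) ≈ 24.09°.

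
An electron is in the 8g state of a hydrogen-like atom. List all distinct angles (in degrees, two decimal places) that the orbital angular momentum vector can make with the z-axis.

θ ∈ {26.57°, 47.87°, 63.43°, 77.08°, 90.00°, 102.92°, 116.57°, 132.13°, 153.43°}

8g means n = 8, l = 4.
|L|² = l(l+1)ℏ² = 20ℏ², so |L| = 2√5 ℏ.
cos θ = m_l/√20 for each m_l ∈ {-4, -3, -2, -1, 0, 1, 2, 3, 4}.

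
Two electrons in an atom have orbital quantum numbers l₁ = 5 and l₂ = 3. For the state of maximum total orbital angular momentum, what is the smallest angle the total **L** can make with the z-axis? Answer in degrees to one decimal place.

L runs from |5 − 3| = 2 to 5 + 3 = 8.
Allowed values: L = 2, 3, 4, 5, 6, 7, 8.
The maximum is L = 8, with |L_tot| = ℏ√(8·9) = 6√2 ℏ.
The minimum angle with z is arccos(8/√72) ≈ 19.5°.

θ_min ≈ 19.5°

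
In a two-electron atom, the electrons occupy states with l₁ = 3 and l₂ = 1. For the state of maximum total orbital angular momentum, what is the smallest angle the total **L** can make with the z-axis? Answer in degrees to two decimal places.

θ_min ≈ 26.57°

The total orbital quantum number L ranges from |l₁ − l₂| to l₁ + l₂ in integer steps.
So L can be 2, 3, 4.
The maximum is L = 4, with |L_tot| = ℏ√(4·5) = 2√5 ℏ.
The minimum angle with z is arccos(4/√20) ≈ 26.57°.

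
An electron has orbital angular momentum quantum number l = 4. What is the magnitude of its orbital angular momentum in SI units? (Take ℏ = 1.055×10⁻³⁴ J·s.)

|L| = 4.718×10⁻³⁴ J·s

|L| = ℏ√(l(l+1)) = ℏ√(4·5) = 2√5 ℏ
Numerically, |L| = 4.472 × (1.055×10⁻³⁴ J·s) = 4.718×10⁻³⁴ J·s.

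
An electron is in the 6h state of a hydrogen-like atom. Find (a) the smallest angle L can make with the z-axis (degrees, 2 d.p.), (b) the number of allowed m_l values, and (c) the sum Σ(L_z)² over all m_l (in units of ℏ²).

The 6h subshell has l = 5.
cos θ_min = 5/√30, so θ_min ≈ 24.09°.
There are 2l+1 = 11 values of m_l.
Σ m_l² = 110, so Σ(L_z)² = 110 ℏ².

θ_min ≈ 24.09°; 11 values; Σ(L_z)² = 110 ℏ²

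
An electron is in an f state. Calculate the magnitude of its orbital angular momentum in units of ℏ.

|L| = 2√3 ℏ ≈ 3.464ℏ

The letter f corresponds to l = 3.
|L| = ℏ√(l(l+1)) = ℏ√(3·4) = 2√3 ℏ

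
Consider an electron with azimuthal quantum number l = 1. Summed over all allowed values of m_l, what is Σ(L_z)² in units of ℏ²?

m_l ∈ {-1, 0, 1}.
Summing m² from −1 to 1: Σ m_l² = 2.

Σ(L_z)² = 2 ℏ²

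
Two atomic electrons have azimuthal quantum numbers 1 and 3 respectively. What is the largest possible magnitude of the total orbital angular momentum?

|L_tot|_max = 2√5 ℏ ≈ 4.472ℏ

The total orbital quantum number L ranges from |l₁ − l₂| to l₁ + l₂ in integer steps.
Allowed values: L = 2, 3, 4.
The largest magnitude corresponds to L = 4: |L_tot| = ℏ√(4·5) = 2√5 ℏ.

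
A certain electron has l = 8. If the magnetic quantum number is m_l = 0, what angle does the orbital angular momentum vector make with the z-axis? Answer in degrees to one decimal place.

θ ≈ 90.0°

|L| = ℏ√(l(l+1)) = 6√2 ℏ.
L_z = m_l ℏ = 0ℏ.
cos θ = L_z/|L| = 0/√72, so θ ≈ 90.0°.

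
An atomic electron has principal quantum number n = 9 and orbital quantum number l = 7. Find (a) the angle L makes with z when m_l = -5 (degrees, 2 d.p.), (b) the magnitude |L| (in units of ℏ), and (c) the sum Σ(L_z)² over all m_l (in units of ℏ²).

θ(m_l=-5) ≈ 131.92°; |L| = 2√14 ℏ ≈ 7.483ℏ; Σ(L_z)² = 280 ℏ²

For m_l = -5: cos θ = -5/√56, θ ≈ 131.92°.
|L| = ℏ√(7·8) = 2√14 ℏ ≈ 7.483ℏ.
Σ m_l² = 280, so Σ(L_z)² = 280 ℏ².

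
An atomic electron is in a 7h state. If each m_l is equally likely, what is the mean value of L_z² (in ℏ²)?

⟨L_z²⟩ = 10 ℏ²

For 7h, l = 5.
m_l ∈ {-5, -4, -3, -2, -1, 0, 1, 2, 3, 4, 5}.
⟨L_z²⟩ = ℏ²·(Σ m_l²)/(2l+1) = ℏ²·110/11 = 10ℏ².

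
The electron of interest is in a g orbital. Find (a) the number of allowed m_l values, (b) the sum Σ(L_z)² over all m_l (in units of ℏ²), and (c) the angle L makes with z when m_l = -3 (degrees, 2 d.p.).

For a g orbital, l = 4.
There are 2l+1 = 9 values of m_l.
Σ m_l² = 60, so Σ(L_z)² = 60 ℏ².
For m_l = -3: cos θ = -3/√20, θ ≈ 132.13°.

9 values; Σ(L_z)² = 60 ℏ²; θ(m_l=-3) ≈ 132.13°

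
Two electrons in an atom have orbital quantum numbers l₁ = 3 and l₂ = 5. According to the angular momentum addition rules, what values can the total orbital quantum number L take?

By the triangle rule, |l₁ − l₂| ≤ L ≤ l₁ + l₂.
Allowed values: L = 2, 3, 4, 5, 6, 7, 8.

L = 2, 3, 4, 5, 6, 7, 8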